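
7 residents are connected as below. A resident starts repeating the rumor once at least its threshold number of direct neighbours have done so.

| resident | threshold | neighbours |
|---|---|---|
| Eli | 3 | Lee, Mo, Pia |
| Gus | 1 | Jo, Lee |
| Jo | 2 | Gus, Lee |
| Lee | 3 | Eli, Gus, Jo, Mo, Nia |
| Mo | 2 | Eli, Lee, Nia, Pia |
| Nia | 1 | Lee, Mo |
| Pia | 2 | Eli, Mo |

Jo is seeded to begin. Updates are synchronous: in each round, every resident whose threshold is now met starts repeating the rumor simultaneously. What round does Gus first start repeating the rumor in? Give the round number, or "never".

Round 1 — Jo starts repeating the rumor (initial).
Round 2 — checking thresholds:
  Gus: 1 of 2 neighbours ≥ 1, starts repeating the rumor.
  Lee: 1 of 5 neighbours < 3, not yet.
Round 3 — no new spreads; cascade stops.

2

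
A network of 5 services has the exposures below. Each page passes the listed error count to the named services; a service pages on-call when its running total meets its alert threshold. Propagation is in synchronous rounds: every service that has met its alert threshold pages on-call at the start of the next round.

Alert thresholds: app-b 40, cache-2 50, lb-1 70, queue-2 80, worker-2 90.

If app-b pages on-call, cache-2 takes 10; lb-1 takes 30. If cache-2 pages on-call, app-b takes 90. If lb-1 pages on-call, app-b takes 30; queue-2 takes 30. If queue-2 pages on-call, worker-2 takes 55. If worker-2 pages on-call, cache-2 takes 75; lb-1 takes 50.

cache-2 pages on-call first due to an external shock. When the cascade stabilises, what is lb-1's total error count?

30

Round 1 — cache-2 pages on-call (initial).
  app-b: +90 → 90 ≥ 40
Round 2 — app-b pages on-call.
  lb-1: +30 → 30 < 70
No further pages.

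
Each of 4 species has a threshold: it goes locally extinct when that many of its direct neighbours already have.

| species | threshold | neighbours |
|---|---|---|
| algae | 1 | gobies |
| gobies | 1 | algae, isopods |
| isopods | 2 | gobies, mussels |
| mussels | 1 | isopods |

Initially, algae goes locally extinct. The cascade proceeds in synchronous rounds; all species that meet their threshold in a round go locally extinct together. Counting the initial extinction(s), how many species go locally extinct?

2

Round 1 — algae goes locally extinct (initial).
Round 2 — checking thresholds:
  gobies: 1 of 2 neighbours ≥ 1, goes locally extinct.
Round 3 — no new extinctions; cascade stops.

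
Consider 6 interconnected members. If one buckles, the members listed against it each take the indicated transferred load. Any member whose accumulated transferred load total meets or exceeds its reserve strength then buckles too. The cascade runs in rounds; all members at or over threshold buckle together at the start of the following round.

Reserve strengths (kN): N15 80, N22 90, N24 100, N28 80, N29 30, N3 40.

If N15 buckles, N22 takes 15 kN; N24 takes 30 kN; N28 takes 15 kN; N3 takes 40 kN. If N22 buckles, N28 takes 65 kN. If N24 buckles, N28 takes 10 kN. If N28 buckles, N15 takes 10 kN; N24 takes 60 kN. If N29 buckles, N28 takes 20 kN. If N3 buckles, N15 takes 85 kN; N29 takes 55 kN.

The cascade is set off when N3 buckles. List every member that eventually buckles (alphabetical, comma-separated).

N15, N29, N3

Round 1 — N3 buckles (initial).
  N15: +85 → 85 ≥ 80
  N29: +55 → 55 ≥ 30
Round 2 — N15, N29 buckle.
  N22: +15 → 15 < 90
  N24: +30 → 30 < 100
  N28: +15+20 → 35 < 80
No further bucklings.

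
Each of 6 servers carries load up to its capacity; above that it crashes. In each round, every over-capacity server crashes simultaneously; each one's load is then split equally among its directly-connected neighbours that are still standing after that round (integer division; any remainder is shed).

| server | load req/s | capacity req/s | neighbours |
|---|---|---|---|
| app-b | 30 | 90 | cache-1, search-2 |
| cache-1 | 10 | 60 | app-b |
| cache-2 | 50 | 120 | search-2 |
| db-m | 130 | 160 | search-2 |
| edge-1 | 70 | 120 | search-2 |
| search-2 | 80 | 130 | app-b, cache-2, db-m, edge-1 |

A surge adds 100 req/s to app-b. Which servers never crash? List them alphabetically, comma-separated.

cache-2, edge-1

Round 1 — app-b at 130 > 90. app-b crashes.
  app-b sheds 130 req/s to cache-1, search-2: 65 each.
    cache-1: 10+65 = 75 > 60
    search-2: 80+65 = 145 > 130
Round 2 — cache-1, search-2 crash.
  cache-1 sheds 75 req/s: no online neighbours, lost.
  search-2 sheds 145 req/s to cache-2, db-m, edge-1: 48 each (1 lost).
    cache-2: 50+48 = 98 ≤ 120
    db-m: 130+48 = 178 > 160
    edge-1: 70+48 = 118 ≤ 120
Round 3 — db-m crashes.
  db-m sheds 178 req/s: no online neighbours, lost.
No further crashes.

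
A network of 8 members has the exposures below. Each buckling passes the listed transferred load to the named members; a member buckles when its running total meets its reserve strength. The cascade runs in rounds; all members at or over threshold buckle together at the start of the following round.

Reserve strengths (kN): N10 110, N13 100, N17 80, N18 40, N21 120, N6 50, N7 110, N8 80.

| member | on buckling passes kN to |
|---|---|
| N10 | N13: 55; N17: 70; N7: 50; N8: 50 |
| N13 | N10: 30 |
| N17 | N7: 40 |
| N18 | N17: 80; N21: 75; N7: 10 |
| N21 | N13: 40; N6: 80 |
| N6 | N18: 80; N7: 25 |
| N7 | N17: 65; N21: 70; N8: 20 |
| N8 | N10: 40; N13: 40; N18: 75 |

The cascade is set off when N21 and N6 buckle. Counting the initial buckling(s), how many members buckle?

Round 1 — N21, N6 buckle (initial).
  N13: +40 → 40 < 100
  N18: +80 → 80 ≥ 40
  N7: +25 → 25 < 110
Round 2 — N18 buckles.
  N17: +80 → 80 ≥ 80
  N7: +10 → 35 < 110
Round 3 — N17 buckles.
  N7: +40 → 75 < 110
No further bucklings.

4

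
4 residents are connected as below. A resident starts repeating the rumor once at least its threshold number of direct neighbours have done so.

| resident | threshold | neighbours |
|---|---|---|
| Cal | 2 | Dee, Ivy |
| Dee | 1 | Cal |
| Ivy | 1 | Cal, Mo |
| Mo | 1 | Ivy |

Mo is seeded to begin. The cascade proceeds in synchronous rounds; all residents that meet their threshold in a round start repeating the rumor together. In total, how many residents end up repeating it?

2

Round 1 — Mo starts repeating the rumor (initial).
Round 2 — checking thresholds:
  Ivy: 1 of 2 neighbours ≥ 1, starts repeating the rumor.
Round 3 — no new spreads; cascade stops.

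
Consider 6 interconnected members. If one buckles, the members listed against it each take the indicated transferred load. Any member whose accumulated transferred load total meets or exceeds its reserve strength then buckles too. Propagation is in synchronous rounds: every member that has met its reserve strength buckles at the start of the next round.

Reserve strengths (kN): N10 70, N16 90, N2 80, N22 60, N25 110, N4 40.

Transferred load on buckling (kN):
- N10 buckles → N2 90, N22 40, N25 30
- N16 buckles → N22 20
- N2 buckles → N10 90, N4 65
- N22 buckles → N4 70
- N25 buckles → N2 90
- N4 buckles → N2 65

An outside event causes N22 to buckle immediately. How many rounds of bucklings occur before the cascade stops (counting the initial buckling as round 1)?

Round 1 — N22 buckles (initial).
  N4: +70 → 70 ≥ 40
Round 2 — N4 buckles.
  N2: +65 → 65 < 80
No further bucklings.

2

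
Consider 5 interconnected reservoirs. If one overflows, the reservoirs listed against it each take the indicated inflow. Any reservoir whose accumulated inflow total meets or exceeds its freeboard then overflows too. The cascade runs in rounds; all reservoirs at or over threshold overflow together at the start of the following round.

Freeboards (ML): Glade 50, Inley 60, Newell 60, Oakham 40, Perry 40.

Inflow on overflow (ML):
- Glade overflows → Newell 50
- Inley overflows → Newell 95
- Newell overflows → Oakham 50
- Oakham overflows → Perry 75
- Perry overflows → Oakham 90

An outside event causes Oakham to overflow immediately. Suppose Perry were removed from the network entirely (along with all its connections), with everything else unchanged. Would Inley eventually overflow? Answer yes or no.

With Perry removed:
Round 1 — Oakham overflows (initial).
No further overflows.

no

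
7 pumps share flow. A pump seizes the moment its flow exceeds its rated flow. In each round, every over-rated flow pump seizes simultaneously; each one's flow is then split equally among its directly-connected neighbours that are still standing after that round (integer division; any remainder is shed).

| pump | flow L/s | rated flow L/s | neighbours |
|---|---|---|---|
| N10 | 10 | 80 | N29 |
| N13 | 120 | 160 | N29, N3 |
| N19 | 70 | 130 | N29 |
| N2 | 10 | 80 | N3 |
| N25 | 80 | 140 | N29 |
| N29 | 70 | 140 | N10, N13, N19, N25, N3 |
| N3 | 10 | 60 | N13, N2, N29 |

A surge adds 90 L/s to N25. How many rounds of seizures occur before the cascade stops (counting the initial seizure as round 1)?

Round 1 — N25 at 170 > 140. N25 seizes.
  N25 sheds 170 L/s to N29: 170 each.
    N29: 70+170 = 240 > 140
Round 2 — N29 seizes.
  N29 sheds 240 L/s to N10, N13, N19, N3: 60 each.
    N10: 10+60 = 70 ≤ 80
    N13: 120+60 = 180 > 160
    N19: 70+60 = 130 ≤ 130
    N3: 10+60 = 70 > 60
Round 3 — N13, N3 seize.
  N13 sheds 180 L/s: no online neighbours, lost.
  N3 sheds 70 L/s to N2: 70 each.
    N2: 10+70 = 80 ≤ 80
No further seizures.

3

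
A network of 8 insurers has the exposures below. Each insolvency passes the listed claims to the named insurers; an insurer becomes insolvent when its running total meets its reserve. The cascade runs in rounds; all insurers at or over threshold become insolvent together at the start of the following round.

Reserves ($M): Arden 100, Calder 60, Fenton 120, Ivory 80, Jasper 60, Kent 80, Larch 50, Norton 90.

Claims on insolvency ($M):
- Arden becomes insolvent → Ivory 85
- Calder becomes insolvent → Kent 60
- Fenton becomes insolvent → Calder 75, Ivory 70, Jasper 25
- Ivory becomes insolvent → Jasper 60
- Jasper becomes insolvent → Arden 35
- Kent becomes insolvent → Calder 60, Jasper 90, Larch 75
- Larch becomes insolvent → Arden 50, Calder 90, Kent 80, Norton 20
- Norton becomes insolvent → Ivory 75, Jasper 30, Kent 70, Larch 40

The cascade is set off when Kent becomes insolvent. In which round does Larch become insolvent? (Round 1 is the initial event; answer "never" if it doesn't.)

2

Round 1 — Kent becomes insolvent (initial).
  Calder: +60 → 60 ≥ 60
  Jasper: +90 → 90 ≥ 60
  Larch: +75 → 75 ≥ 50
Round 2 — Calder, Jasper, Larch become insolvent.
  Arden: +35+50 → 85 < 100
  Norton: +20 → 20 < 90
No further insolvencies.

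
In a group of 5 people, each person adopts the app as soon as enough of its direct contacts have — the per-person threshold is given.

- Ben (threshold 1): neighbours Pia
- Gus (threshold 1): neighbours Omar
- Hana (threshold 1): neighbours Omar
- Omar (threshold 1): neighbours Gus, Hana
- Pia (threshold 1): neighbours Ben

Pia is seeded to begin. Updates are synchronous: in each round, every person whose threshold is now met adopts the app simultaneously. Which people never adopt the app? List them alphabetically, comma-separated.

Gus, Hana, Omar

Round 1 — Pia adopts the app (initial).
Round 2 — checking thresholds:
  Ben: 1 of 1 neighbours ≥ 1, adopts the app.
Round 3 — no new adoptions; cascade stops.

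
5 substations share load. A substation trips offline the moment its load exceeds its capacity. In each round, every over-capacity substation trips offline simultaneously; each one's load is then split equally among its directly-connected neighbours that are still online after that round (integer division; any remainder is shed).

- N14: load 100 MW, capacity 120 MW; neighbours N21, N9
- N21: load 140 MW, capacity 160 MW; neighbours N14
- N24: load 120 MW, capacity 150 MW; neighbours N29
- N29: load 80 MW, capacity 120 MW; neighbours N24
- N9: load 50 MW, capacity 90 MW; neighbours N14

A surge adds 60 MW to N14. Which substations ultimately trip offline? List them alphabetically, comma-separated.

Round 1 — N14 at 160 > 120. N14 trips offline.
  N14 sheds 160 MW to N21, N9: 80 each.
    N21: 140+80 = 220 > 160
    N9: 50+80 = 130 > 90
Round 2 — N21, N9 trip offline.
  N21 sheds 220 MW: no online neighbours, lost.
  N9 sheds 130 MW: no online neighbours, lost.
No further trips.

N14, N21, N9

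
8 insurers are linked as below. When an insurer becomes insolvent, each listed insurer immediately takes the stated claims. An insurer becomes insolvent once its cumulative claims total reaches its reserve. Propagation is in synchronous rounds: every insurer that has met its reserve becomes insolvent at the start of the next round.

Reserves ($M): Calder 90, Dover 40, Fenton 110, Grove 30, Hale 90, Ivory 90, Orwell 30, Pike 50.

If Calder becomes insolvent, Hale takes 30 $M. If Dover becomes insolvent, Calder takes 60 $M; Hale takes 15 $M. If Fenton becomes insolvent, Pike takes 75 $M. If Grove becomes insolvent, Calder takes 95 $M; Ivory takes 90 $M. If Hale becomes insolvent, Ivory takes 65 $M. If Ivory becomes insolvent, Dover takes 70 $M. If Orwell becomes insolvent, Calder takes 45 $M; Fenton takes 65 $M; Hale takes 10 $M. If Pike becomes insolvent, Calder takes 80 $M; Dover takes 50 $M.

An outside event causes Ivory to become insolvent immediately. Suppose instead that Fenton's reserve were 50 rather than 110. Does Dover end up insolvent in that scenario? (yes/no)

With Fenton's reserve at 50:
Round 1 — Ivory becomes insolvent (initial).
  Dover: +70 → 70 ≥ 40
Round 2 — Dover becomes insolvent.
  Calder: +60 → 60 < 90
  Hale: +15 → 15 < 90
No further insolvencies.

yes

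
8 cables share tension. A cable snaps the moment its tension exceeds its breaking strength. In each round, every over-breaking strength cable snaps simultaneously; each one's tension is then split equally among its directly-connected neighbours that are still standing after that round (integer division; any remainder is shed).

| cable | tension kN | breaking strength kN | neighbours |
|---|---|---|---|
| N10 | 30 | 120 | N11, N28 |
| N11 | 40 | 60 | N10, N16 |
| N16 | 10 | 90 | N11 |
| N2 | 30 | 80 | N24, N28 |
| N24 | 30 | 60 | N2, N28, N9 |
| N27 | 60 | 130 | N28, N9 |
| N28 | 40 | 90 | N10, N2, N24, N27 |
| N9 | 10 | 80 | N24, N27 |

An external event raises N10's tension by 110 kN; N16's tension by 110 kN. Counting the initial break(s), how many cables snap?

6

Round 1 — N10 at 140 > 120; N16 at 120 > 90. N10, N16 snap.
  N10 sheds 140 kN to N11, N28: 70 each.
    N11: 40+70 = 110 > 60
    N28: 40+70 = 110 > 90
  N16 sheds 120 kN to N11: 120 each.
    N11: 110+120 = 230 > 60
Round 2 — N11, N28 snap.
  N11 sheds 230 kN: no online neighbours, lost.
  N28 sheds 110 kN to N2, N24, N27: 36 each (2 lost).
    N2: 30+36 = 66 ≤ 80
    N24: 30+36 = 66 > 60
    N27: 60+36 = 96 ≤ 130
Round 3 — N24 snaps.
  N24 sheds 66 kN to N2, N9: 33 each.
    N2: 66+33 = 99 > 80
    N9: 10+33 = 43 ≤ 80
Round 4 — N2 snaps.
  N2 sheds 99 kN: no online neighbours, lost.
No further breaks.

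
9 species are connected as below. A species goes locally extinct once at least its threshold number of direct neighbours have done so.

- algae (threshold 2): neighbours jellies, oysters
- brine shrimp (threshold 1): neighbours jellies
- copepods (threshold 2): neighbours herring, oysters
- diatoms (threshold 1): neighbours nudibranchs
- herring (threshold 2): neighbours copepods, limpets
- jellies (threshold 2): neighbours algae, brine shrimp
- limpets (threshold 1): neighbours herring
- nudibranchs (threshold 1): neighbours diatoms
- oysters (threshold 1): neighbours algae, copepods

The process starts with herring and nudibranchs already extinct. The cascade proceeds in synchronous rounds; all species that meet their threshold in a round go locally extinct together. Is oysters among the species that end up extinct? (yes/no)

Round 1 — herring, nudibranchs go locally extinct (initial).
Round 2 — checking thresholds:
  copepods: 1 of 2 neighbours < 2, not yet.
  diatoms: 1 of 1 neighbours ≥ 1, goes locally extinct.
  limpets: 1 of 1 neighbours ≥ 1, goes locally extinct.
Round 3 — no new extinctions; cascade stops.

no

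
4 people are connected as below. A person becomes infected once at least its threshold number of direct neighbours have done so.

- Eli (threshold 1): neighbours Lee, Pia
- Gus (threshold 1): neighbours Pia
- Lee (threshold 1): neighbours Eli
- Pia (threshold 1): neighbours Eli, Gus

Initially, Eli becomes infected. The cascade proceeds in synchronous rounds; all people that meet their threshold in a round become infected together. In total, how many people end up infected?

4

Round 1 — Eli becomes infected (initial).
Round 2 — checking thresholds:
  Lee: 1 of 1 neighbours ≥ 1, becomes infected.
  Pia: 1 of 2 neighbours ≥ 1, becomes infected.
Round 3 — checking thresholds:
  Gus: 1 of 1 neighbours ≥ 1, becomes infected.
Round 4 — no new infections; cascade stops.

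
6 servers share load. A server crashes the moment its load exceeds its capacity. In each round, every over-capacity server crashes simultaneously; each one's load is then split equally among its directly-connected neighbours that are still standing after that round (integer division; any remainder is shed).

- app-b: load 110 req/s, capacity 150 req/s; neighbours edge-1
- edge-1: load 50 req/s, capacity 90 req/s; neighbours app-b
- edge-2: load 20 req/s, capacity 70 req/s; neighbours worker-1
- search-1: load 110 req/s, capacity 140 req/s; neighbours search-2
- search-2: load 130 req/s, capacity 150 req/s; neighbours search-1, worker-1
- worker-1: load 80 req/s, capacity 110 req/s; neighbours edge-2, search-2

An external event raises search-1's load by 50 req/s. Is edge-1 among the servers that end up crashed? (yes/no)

Round 1 — search-1 at 160 > 140. search-1 crashes.
  search-1 sheds 160 req/s to search-2: 160 each.
    search-2: 130+160 = 290 > 150
Round 2 — search-2 crashes.
  search-2 sheds 290 req/s to worker-1: 290 each.
    worker-1: 80+290 = 370 > 110
Round 3 — worker-1 crashes.
  worker-1 sheds 370 req/s to edge-2: 370 each.
    edge-2: 20+370 = 390 > 70
Round 4 — edge-2 crashes.
  edge-2 sheds 390 req/s: no online neighbours, lost.
No further crashes.

no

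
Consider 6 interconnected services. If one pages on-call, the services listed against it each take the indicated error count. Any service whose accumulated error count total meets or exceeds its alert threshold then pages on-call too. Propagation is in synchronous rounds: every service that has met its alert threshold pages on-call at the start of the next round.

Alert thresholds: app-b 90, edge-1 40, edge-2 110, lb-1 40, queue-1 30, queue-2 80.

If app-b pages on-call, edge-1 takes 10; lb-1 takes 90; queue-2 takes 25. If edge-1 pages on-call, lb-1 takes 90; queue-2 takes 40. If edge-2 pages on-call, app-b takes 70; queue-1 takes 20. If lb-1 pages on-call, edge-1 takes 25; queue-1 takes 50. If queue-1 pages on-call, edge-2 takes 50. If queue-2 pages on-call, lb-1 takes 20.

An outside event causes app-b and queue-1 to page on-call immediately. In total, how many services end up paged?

3

Round 1 — app-b, queue-1 page on-call (initial).
  edge-1: +10 → 10 < 40
  edge-2: +50 → 50 < 110
  lb-1: +90 → 90 ≥ 40
  queue-2: +25 → 25 < 80
Round 2 — lb-1 pages on-call.
  edge-1: +25 → 35 < 40
No further pages.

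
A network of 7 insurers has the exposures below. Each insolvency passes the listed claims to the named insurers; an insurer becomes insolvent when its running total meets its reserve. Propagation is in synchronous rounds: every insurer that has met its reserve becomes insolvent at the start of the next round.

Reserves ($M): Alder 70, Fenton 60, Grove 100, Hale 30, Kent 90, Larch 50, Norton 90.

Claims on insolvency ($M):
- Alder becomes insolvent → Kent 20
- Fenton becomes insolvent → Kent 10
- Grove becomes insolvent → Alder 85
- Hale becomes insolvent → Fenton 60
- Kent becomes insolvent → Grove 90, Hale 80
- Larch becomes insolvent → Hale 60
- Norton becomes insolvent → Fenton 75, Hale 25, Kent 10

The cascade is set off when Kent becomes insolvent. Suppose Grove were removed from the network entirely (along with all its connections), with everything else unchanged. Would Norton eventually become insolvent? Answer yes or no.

With Grove removed:
Round 1 — Kent becomes insolvent (initial).
  Hale: +80 → 80 ≥ 30
Round 2 — Hale becomes insolvent.
  Fenton: +60 → 60 ≥ 60
Round 3 — Fenton becomes insolvent.
No further insolvencies.

no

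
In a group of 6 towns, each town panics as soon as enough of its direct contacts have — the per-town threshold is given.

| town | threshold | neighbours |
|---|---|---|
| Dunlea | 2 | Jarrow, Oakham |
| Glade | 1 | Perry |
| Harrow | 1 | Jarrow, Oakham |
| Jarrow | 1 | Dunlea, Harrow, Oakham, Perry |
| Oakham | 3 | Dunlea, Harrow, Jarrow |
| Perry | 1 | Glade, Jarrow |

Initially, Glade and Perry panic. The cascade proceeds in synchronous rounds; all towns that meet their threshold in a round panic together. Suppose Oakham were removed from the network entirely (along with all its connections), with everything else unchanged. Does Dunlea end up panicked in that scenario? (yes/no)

no

With Oakham removed:
Round 1 — Glade, Perry panic (initial).
Round 2 — checking thresholds:
  Jarrow: 1 of 3 neighbours ≥ 1, panics.
Round 3 — checking thresholds:
  Dunlea: 1 of 1 neighbours < 2, below threshold.
  Harrow: 1 of 1 neighbours ≥ 1, panics.
Round 4 — no new panics; cascade stops.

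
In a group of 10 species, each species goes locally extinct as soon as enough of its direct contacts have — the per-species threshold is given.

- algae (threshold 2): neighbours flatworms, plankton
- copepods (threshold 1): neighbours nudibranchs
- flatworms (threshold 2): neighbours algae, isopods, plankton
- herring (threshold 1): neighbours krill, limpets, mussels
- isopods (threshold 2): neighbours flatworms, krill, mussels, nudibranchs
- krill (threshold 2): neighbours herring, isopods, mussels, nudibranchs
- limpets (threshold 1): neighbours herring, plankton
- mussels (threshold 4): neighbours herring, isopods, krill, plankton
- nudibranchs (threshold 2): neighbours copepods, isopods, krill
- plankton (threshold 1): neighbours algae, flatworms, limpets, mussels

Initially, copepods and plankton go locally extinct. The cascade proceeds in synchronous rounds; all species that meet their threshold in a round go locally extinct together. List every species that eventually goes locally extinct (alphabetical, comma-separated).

Round 1 — copepods, plankton go locally extinct (initial).
Round 2 — checking thresholds:
  algae: 1 of 2 neighbours < 2, holds.
  flatworms: 1 of 3 neighbours < 2, holds.
  limpets: 1 of 2 neighbours ≥ 1, goes locally extinct.
  mussels: 1 of 4 neighbours < 4, holds.
  nudibranchs: 1 of 3 neighbours < 2, holds.
Round 3 — checking thresholds:
  algae: 1 of 2 neighbours < 2, holds.
  flatworms: 1 of 3 neighbours < 2, holds.
  herring: 1 of 3 neighbours ≥ 1, goes locally extinct.
  mussels: 1 of 4 neighbours < 4, holds.
  nudibranchs: 1 of 3 neighbours < 2, holds.
Round 4 — no new extinctions; cascade stops.

copepods, herring, limpets, plankton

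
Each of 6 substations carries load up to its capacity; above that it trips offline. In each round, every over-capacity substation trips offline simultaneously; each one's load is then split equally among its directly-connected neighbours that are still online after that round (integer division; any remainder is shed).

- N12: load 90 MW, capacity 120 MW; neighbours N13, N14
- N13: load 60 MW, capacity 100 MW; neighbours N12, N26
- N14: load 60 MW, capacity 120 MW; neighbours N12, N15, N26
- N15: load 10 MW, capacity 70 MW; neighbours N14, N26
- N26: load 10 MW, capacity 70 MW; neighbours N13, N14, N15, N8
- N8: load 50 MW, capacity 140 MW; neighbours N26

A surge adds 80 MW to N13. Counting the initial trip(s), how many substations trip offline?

5

Round 1 — N13 at 140 > 100. N13 trips offline.
  N13 sheds 140 MW to N12, N26: 70 each.
    N12: 90+70 = 160 > 120
    N26: 10+70 = 80 > 70
Round 2 — N12, N26 trip offline.
  N12 sheds 160 MW to N14: 160 each.
    N14: 60+160 = 220 > 120
  N26 sheds 80 MW to N14, N15, N8: 26 each (2 lost).
    N14: 220+26 = 246 > 120
    N15: 10+26 = 36 ≤ 70
    N8: 50+26 = 76 ≤ 140
Round 3 — N14 trips offline.
  N14 sheds 246 MW to N15: 246 each.
    N15: 36+246 = 282 > 70
Round 4 — N15 trips offline.
  N15 sheds 282 MW: no online neighbours, lost.
No further trips.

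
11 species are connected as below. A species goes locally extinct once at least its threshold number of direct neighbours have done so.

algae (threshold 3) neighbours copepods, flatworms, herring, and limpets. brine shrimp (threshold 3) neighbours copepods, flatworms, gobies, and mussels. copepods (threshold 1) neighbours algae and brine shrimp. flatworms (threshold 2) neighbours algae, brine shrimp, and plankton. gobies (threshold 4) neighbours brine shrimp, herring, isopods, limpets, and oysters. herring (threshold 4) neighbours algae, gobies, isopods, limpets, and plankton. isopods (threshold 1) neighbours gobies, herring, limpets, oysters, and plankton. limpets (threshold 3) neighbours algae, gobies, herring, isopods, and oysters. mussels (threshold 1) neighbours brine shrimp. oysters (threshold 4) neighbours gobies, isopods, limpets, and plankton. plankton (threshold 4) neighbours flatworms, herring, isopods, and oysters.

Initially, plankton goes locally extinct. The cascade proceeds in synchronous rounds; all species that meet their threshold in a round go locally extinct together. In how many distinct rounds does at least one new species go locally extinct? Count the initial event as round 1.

2

Round 1 — plankton goes locally extinct (initial).
Round 2 — checking thresholds:
  flatworms: 1 of 3 neighbours < 2, below threshold.
  herring: 1 of 5 neighbours < 4, below threshold.
  isopods: 1 of 5 neighbours ≥ 1, goes locally extinct.
  oysters: 1 of 4 neighbours < 4, below threshold.
Round 3 — no new extinctions; cascade stops.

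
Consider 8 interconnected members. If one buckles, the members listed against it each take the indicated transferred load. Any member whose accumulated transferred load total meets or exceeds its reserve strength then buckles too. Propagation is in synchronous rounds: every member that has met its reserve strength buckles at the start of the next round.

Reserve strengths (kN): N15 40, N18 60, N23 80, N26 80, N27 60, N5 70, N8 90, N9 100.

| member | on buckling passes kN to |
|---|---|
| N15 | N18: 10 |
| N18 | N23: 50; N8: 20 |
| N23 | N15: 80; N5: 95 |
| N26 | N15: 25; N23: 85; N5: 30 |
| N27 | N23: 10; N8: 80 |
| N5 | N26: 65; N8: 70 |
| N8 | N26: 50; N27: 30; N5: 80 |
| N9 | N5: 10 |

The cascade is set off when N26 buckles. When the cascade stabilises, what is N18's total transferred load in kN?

Round 1 — N26 buckles (initial).
  N15: +25 → 25 < 40
  N23: +85 → 85 ≥ 80
  N5: +30 → 30 < 70
Round 2 — N23 buckles.
  N15: +80 → 105 ≥ 40
  N5: +95 → 125 ≥ 70
Round 3 — N15, N5 buckle.
  N18: +10 → 10 < 60
  N8: +70 → 70 < 90
No further bucklings.

10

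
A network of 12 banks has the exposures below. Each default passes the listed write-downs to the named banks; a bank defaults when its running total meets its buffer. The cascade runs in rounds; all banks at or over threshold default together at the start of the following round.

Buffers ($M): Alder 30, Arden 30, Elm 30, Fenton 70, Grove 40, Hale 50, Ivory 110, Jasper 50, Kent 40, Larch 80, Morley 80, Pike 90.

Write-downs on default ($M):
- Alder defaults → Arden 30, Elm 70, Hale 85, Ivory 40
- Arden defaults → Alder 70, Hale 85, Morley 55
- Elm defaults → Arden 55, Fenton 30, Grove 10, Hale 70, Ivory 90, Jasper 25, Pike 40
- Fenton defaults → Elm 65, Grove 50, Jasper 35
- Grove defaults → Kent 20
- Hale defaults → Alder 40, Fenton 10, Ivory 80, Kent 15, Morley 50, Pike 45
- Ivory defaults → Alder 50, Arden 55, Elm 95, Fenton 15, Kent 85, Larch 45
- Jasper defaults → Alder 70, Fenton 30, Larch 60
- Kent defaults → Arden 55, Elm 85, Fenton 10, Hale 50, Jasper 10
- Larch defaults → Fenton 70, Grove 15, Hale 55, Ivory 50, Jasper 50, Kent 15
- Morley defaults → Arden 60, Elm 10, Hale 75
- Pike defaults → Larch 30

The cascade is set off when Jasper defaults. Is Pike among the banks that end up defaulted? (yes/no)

Round 1 — Jasper defaults (initial).
  Alder: +70 → 70 ≥ 30
  Fenton: +30 → 30 < 70
  Larch: +60 → 60 < 80
Round 2 — Alder defaults.
  Arden: +30 → 30 ≥ 30
  Elm: +70 → 70 ≥ 30
  Hale: +85 → 85 ≥ 50
  Ivory: +40 → 40 < 110
Round 3 — Arden, Elm, Hale default.
  Fenton: +30+10 → 70 ≥ 70
  Grove: +10 → 10 < 40
  Ivory: +90+80 → 210 ≥ 110
  Kent: +15 → 15 < 40
  Morley: +55+50 → 105 ≥ 80
  Pike: +40+45 → 85 < 90
Round 4 — Fenton, Ivory, Morley default.
  Grove: +50 → 60 ≥ 40
  Kent: +85 → 100 ≥ 40
  Larch: +45 → 105 ≥ 80
Round 5 — Grove, Kent, Larch default.
No further defaults.

no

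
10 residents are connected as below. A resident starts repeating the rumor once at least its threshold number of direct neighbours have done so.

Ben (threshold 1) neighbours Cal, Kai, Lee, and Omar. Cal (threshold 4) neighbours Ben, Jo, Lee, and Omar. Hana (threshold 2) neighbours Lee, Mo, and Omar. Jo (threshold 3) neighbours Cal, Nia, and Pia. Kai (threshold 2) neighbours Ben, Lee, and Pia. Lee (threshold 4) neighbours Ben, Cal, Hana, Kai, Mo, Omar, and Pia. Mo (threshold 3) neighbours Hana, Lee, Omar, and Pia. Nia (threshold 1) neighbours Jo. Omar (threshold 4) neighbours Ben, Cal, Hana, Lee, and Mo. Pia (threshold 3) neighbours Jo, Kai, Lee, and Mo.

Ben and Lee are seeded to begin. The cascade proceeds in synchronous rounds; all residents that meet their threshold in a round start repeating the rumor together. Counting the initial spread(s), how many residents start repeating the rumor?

Round 1 — Ben, Lee start repeating the rumor (initial).
Round 2 — checking thresholds:
  Cal: 2 of 4 neighbours < 4, below threshold.
  Hana: 1 of 3 neighbours < 2, below threshold.
  Kai: 2 of 3 neighbours ≥ 2, starts repeating the rumor.
  Mo: 1 of 4 neighbours < 3, below threshold.
  Omar: 2 of 5 neighbours < 4, below threshold.
  Pia: 1 of 4 neighbours < 3, below threshold.
Round 3 — no new spreads; cascade stops.

3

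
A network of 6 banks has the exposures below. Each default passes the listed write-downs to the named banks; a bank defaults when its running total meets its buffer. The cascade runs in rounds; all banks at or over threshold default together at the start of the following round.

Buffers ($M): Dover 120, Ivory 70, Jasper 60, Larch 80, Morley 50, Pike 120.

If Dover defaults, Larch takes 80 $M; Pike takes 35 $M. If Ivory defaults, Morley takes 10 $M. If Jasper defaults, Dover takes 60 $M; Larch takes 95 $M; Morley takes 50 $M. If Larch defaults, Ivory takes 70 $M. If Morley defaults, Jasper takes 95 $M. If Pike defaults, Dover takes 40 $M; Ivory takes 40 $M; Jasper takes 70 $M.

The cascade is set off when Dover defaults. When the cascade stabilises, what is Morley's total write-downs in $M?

10

Round 1 — Dover defaults (initial).
  Larch: +80 → 80 ≥ 80
  Pike: +35 → 35 < 120
Round 2 — Larch defaults.
  Ivory: +70 → 70 ≥ 70
Round 3 — Ivory defaults.
  Morley: +10 → 10 < 50
No further defaults.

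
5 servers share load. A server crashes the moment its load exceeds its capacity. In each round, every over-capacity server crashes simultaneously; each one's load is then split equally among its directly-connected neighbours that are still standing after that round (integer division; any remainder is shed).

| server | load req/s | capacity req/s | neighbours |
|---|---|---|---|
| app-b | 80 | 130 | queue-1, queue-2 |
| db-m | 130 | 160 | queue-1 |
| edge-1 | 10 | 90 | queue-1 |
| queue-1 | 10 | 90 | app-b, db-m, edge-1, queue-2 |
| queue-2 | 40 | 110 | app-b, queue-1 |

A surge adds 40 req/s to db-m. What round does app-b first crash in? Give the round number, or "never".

Round 1 — db-m at 170 > 160. db-m crashes.
  db-m sheds 170 req/s to queue-1: 170 each.
    queue-1: 10+170 = 180 > 90
Round 2 — queue-1 crashes.
  queue-1 sheds 180 req/s to app-b, edge-1, queue-2: 60 each.
    app-b: 80+60 = 140 > 130
    edge-1: 10+60 = 70 ≤ 90
    queue-2: 40+60 = 100 ≤ 110
Round 3 — app-b crashes.
  app-b sheds 140 req/s to queue-2: 140 each.
    queue-2: 100+140 = 240 > 110
Round 4 — queue-2 crashes.
  queue-2 sheds 240 req/s: no online neighbours, lost.
No further crashes.

3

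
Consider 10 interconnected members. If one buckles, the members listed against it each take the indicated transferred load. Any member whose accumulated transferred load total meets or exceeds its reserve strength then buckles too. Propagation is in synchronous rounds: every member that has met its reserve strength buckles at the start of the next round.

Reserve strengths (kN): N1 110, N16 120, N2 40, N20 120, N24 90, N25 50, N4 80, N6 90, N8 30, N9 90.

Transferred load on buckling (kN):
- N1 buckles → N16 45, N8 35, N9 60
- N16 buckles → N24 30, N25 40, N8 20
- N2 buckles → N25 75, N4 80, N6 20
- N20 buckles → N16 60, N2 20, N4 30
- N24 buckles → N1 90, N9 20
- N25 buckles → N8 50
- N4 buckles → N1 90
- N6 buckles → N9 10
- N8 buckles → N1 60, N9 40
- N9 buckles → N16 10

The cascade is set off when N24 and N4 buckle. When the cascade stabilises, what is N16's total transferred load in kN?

Round 1 — N24, N4 buckle (initial).
  N1: +90+90 → 180 ≥ 110
  N9: +20 → 20 < 90
Round 2 — N1 buckles.
  N16: +45 → 45 < 120
  N8: +35 → 35 ≥ 30
  N9: +60 → 80 < 90
Round 3 — N8 buckles.
  N9: +40 → 120 ≥ 90
Round 4 — N9 buckles.
  N16: +10 → 55 < 120
No further bucklings.

55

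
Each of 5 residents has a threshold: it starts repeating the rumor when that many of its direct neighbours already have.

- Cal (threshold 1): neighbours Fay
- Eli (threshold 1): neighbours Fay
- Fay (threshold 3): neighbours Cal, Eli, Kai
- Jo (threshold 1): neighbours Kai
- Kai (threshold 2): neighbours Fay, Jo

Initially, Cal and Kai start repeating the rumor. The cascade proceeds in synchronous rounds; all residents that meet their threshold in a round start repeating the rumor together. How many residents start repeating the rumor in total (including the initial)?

3

Round 1 — Cal, Kai start repeating the rumor (initial).
Round 2 — checking thresholds:
  Fay: 2 of 3 neighbours < 3, below threshold.
  Jo: 1 of 1 neighbours ≥ 1, starts repeating the rumor.
Round 3 — no new spreads; cascade stops.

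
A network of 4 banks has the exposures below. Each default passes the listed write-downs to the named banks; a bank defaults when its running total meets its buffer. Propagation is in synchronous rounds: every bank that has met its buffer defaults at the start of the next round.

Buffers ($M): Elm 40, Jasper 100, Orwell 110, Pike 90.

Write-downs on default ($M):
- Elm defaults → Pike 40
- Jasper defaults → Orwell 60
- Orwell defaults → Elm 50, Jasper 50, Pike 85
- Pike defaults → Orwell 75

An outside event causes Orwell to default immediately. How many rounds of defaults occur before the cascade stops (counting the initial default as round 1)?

Round 1 — Orwell defaults (initial).
  Elm: +50 → 50 ≥ 40
  Jasper: +50 → 50 < 100
  Pike: +85 → 85 < 90
Round 2 — Elm defaults.
  Pike: +40 → 125 ≥ 90
Round 3 — Pike defaults.
No further defaults.

3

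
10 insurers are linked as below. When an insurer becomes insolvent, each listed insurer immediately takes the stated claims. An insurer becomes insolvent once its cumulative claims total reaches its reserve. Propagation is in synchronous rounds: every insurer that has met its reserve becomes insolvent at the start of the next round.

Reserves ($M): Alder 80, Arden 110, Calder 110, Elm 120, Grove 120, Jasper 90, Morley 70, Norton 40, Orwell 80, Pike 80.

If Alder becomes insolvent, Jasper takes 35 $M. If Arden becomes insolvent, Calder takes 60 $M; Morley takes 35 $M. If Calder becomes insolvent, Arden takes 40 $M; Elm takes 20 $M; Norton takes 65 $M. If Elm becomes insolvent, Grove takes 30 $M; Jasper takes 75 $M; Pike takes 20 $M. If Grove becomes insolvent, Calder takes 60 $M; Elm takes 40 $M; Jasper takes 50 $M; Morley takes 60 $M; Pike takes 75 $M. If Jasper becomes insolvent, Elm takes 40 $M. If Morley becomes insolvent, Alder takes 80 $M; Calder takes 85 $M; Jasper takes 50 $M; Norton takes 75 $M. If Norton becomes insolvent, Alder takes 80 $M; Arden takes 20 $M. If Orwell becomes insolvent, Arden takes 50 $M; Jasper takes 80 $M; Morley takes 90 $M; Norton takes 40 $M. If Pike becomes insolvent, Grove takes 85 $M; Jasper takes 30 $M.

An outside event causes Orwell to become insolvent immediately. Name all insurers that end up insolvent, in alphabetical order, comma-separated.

Alder, Jasper, Morley, Norton, Orwell

Round 1 — Orwell becomes insolvent (initial).
  Arden: +50 → 50 < 110
  Jasper: +80 → 80 < 90
  Morley: +90 → 90 ≥ 70
  Norton: +40 → 40 ≥ 40
Round 2 — Morley, Norton become insolvent.
  Alder: +80+80 → 160 ≥ 80
  Arden: +20 → 70 < 110
  Calder: +85 → 85 < 110
  Jasper: +50 → 130 ≥ 90
Round 3 — Alder, Jasper become insolvent.
  Elm: +40 → 40 < 120
No further insolvencies.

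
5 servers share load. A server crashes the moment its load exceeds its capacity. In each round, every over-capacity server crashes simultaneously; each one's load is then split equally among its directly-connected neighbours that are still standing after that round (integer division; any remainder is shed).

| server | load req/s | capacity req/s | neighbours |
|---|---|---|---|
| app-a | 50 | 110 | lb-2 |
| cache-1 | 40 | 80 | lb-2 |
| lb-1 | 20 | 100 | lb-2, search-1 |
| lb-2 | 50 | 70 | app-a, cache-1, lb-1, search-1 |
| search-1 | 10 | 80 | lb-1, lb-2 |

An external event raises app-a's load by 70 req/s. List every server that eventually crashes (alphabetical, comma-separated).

app-a, cache-1, lb-2

Round 1 — app-a at 120 > 110. app-a crashes.
  app-a sheds 120 req/s to lb-2: 120 each.
    lb-2: 50+120 = 170 > 70
Round 2 — lb-2 crashes.
  lb-2 sheds 170 req/s to cache-1, lb-1, search-1: 56 each (2 lost).
    cache-1: 40+56 = 96 > 80
    lb-1: 20+56 = 76 ≤ 100
    search-1: 10+56 = 66 ≤ 80
Round 3 — cache-1 crashes.
  cache-1 sheds 96 req/s: no online neighbours, lost.
No further crashes.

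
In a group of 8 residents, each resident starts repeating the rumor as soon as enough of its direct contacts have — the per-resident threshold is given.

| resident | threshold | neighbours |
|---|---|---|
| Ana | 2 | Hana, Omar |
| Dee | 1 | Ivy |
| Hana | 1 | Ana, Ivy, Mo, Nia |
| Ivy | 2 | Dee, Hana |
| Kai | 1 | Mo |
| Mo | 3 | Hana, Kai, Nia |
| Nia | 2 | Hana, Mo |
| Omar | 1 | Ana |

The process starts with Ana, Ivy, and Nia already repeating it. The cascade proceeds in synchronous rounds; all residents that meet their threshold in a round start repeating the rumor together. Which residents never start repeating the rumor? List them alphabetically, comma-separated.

Kai, Mo

Round 1 — Ana, Ivy, Nia start repeating the rumor (initial).
Round 2 — checking thresholds:
  Dee: 1 of 1 neighbours ≥ 1, starts repeating the rumor.
  Hana: 3 of 4 neighbours ≥ 1, starts repeating the rumor.
  Mo: 1 of 3 neighbours < 3, holds.
  Omar: 1 of 1 neighbours ≥ 1, starts repeating the rumor.
Round 3 — no new spreads; cascade stops.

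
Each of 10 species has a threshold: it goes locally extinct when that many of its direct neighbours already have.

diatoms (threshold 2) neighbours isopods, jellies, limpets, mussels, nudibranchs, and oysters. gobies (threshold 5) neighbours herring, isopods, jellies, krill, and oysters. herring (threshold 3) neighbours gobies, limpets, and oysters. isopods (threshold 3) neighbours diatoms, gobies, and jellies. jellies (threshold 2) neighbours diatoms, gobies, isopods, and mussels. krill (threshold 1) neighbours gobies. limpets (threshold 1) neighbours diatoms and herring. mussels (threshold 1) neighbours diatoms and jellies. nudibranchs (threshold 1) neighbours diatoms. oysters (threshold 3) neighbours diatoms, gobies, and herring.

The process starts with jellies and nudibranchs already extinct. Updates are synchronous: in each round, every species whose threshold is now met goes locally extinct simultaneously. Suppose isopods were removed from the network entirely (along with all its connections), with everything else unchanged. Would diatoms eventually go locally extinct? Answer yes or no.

With isopods removed:
Round 1 — jellies, nudibranchs go locally extinct (initial).
Round 2 — checking thresholds:
  diatoms: 2 of 5 neighbours ≥ 2, goes locally extinct.
  gobies: 1 of 4 neighbours < 5, holds.
  mussels: 1 of 2 neighbours ≥ 1, goes locally extinct.
Round 3 — checking thresholds:
  gobies: 1 of 4 neighbours < 5, holds.
  limpets: 1 of 2 neighbours ≥ 1, goes locally extinct.
  oysters: 1 of 3 neighbours < 3, holds.
Round 4 — no new extinctions; cascade stops.

yes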